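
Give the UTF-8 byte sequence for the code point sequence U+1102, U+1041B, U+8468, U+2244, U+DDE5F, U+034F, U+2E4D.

E1 84 82 F0 90 90 9B E8 91 A8 E2 89 84 F3 9D B9 9F CD 8F E2 B9 8D

U+1102: 3-byte form → E1 84 82.
U+1041B: 4-byte form → F0 90 90 9B.
U+8468: 3-byte form → E8 91 A8.
U+2244: 3-byte form → E2 89 84.
U+DDE5F: 4-byte form → F3 9D B9 9F.
U+034F: 2-byte form → CD 8F.
U+2E4D: 3-byte form → E2 B9 8D.
Concatenated (22 bytes): E1 84 82 F0 90 90 9B E8 91 A8 E2 89 84 F3 9D B9 9F CD 8F E2 B9 8D.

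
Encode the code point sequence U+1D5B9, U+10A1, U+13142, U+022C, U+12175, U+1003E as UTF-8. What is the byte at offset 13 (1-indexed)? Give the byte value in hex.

1-indexed offset 13 is 0-indexed offset 12.
U+1D5B9 → 4-byte form F0 9D 96 B9 at offsets 0–3.
U+10A1 → 3-byte form E1 82 A1 at offsets 4–6.
U+13142 → 4-byte form F0 93 85 82 at offsets 7–10.
U+022C → 2-byte form C8 AC at offsets 11–12.
Offset 12 falls in char 4's range; it's byte 2 of C8 AC = 0xAC.

0xAC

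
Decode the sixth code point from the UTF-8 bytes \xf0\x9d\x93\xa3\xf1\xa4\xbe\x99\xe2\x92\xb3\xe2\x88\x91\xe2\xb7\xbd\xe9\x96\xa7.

U+95A7

Offset 0: leading byte 0xF0 = 11110000 → 4-byte char #1 = F0 9D 93 A3.
Offset 4: leading byte 0xF1 = 11110001 → 4-byte char #2 = F1 A4 BE 99.
Offset 8: leading byte 0xE2 = 11100010 → 3-byte char #3 = E2 92 B3.
Offset 11: leading byte 0xE2 = 11100010 → 3-byte char #4 = E2 88 91.
Offset 14: leading byte 0xE2 = 11100010 → 3-byte char #5 = E2 B7 BD.
Offset 17: leading byte 0xE9 = 11101001 → 3-byte char #6 = E9 96 A7.
Leading byte 0xE9 = 11101001 matches 1110xxxx → 3-byte sequence.
Byte 1: 0xE9 = 11101001, payload 1001 (4 bits).
Byte 2: 0x96 = 10010110 (10xxxxxx ✓), payload 010110.
Byte 3: 0xA7 = 10100111 (10xxxxxx ✓), payload 100111.
Concatenate: 1001010110100111 = 0x95A7 (16 bits → U+95A7).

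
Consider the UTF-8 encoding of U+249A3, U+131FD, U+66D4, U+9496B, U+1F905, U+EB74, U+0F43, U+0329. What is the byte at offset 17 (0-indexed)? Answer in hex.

0xA4

U+249A3 → 4-byte form F0 A4 A6 A3 at offsets 0–3.
U+131FD → 4-byte form F0 93 87 BD at offsets 4–7.
U+66D4 → 3-byte form E6 9B 94 at offsets 8–10.
U+9496B → 4-byte form F2 94 A5 AB at offsets 11–14.
U+1F905 → 4-byte form F0 9F A4 85 at offsets 15–18.
Offset 17 falls in char 5's range; it's byte 3 of F0 9F A4 85 = 0xA4.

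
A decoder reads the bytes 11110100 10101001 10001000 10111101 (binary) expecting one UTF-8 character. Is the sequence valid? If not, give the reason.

invalid (encodes a value above U+10FFFF)

Leading byte 0xF4 = 11110100 → 4-byte form.
Payload = 0x12923D, which exceeds U+10FFFF, the maximum Unicode code point. (Leading bytes F5–FF, or F4 followed by ≥ 0x90, are invalid.)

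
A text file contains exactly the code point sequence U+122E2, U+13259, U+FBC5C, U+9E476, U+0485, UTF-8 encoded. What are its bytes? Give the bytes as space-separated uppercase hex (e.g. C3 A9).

U+122E2: 4-byte form → F0 92 8B A2.
U+13259: 4-byte form → F0 93 89 99.
U+FBC5C: 4-byte form → F3 BB B1 9C.
U+9E476: 4-byte form → F2 9E 91 B6.
U+0485: 2-byte form → D2 85.
Concatenated (18 bytes): F0 92 8B A2 F0 93 89 99 F3 BB B1 9C F2 9E 91 B6 D2 85.

F0 92 8B A2 F0 93 89 99 F3 BB B1 9C F2 9E 91 B6 D2 85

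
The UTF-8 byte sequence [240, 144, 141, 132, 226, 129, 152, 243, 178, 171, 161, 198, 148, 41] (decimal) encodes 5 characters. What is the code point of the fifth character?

U+0029

Offset 0: leading byte 0xF0 = 11110000 → 4-byte char #1 = F0 90 8D 84.
Offset 4: leading byte 0xE2 = 11100010 → 3-byte char #2 = E2 81 98.
Offset 7: leading byte 0xF3 = 11110011 → 4-byte char #3 = F3 B2 AB A1.
Offset 11: leading byte 0xC6 = 11000110 → 2-byte char #4 = C6 94.
Offset 13: leading byte 0x29 = 00101001 → 1-byte char #5 = 29.
Leading byte 0x29 = 00101001 matches 0xxxxxxx → 1-byte sequence.
Byte 1: 0x29 = 00101001, payload 0101001 (7 bits).
Concatenate: 0101001 = 0x29 (7 bits → U+0029).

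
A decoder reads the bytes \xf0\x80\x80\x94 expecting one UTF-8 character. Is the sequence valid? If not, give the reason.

invalid (overlong encoding)

Leading byte 0xF0 = 11110000 → 4-byte form.
Continuation bytes all match 10xxxxxx. Payload decodes to 0x14.
But 0x14 < 0x10000, the minimum for a 4-byte sequence — this is an overlong encoding.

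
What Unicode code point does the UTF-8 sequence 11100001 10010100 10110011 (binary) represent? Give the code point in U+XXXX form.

U+1533

Leading byte 0xE1 = 11100001 matches 1110xxxx → 3-byte sequence.
Byte 1: 0xE1 = 11100001, payload 0001 (4 bits).
Byte 2: 0x94 = 10010100 (10xxxxxx ✓), payload 010100.
Byte 3: 0xB3 = 10110011 (10xxxxxx ✓), payload 110011.
Concatenate: 0001010100110011 = 0x1533 (16 bits → U+1533).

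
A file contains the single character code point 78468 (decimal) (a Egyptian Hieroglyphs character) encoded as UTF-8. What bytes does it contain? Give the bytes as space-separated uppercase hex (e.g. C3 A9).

F0 93 8A 84

U+13284 = 0x13284 = 78468 decimal. In range U+10000–U+10FFFF → 4-byte form: 11110xxx 10xxxxxx 10xxxxxx 10xxxxxx.
Binary (21 bits): 000010011001010000100.
Split 3+6+6+6: 000 | 010011 | 001010 | 000100.
Byte 1: 11110000 = 0xF0.
Byte 2: 10010011 = 0x93.
Byte 3: 10001010 = 0x8A.
Byte 4: 10000100 = 0x84.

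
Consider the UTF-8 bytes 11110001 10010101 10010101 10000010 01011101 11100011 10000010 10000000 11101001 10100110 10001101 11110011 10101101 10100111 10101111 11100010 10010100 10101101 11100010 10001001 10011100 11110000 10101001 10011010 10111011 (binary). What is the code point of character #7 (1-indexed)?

Offset 0: leading byte 0xF1 = 11110001 → 4-byte char #1 = F1 95 95 82.
Offset 4: leading byte 0x5D = 01011101 → 1-byte char #2 = 5D.
Offset 5: leading byte 0xE3 = 11100011 → 3-byte char #3 = E3 82 80.
Offset 8: leading byte 0xE9 = 11101001 → 3-byte char #4 = E9 A6 8D.
Offset 11: leading byte 0xF3 = 11110011 → 4-byte char #5 = F3 AD A7 AF.
Offset 15: leading byte 0xE2 = 11100010 → 3-byte char #6 = E2 94 AD.
Offset 18: leading byte 0xE2 = 11100010 → 3-byte char #7 = E2 89 9C.
Leading byte 0xE2 = 11100010 matches 1110xxxx → 3-byte sequence.
Byte 1: 0xE2 = 11100010, payload 0010 (4 bits).
Byte 2: 0x89 = 10001001 (10xxxxxx ✓), payload 001001.
Byte 3: 0x9C = 10011100 (10xxxxxx ✓), payload 011100.
Concatenate: 0010001001011100 = 0x225C (16 bits → U+225C).

U+225C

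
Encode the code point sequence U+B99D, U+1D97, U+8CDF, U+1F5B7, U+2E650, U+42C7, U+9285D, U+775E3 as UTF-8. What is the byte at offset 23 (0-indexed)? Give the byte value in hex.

0x9D

U+B99D → 3-byte form EB A6 9D at offsets 0–2.
U+1D97 → 3-byte form E1 B6 97 at offsets 3–5.
U+8CDF → 3-byte form E8 B3 9F at offsets 6–8.
U+1F5B7 → 4-byte form F0 9F 96 B7 at offsets 9–12.
U+2E650 → 4-byte form F0 AE 99 90 at offsets 13–16.
U+42C7 → 3-byte form E4 8B 87 at offsets 17–19.
U+9285D → 4-byte form F2 92 A1 9D at offsets 20–23.
Offset 23 falls in char 7's range; it's byte 4 of F2 92 A1 9D = 0x9D.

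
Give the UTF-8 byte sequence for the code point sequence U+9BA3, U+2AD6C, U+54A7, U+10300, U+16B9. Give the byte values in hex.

E9 AE A3 F0 AA B5 AC E5 92 A7 F0 90 8C 80 E1 9A B9

U+9BA3: 3-byte form → E9 AE A3.
U+2AD6C: 4-byte form → F0 AA B5 AC.
U+54A7: 3-byte form → E5 92 A7.
U+10300: 4-byte form → F0 90 8C 80.
U+16B9: 3-byte form → E1 9A B9.
Concatenated (17 bytes): E9 AE A3 F0 AA B5 AC E5 92 A7 F0 90 8C 80 E1 9A B9.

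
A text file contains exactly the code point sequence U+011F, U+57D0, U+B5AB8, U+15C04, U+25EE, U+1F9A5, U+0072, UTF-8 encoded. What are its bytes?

U+011F: 2-byte form → C4 9F.
U+57D0: 3-byte form → E5 9F 90.
U+B5AB8: 4-byte form → F2 B5 AA B8.
U+15C04: 4-byte form → F0 95 B0 84.
U+25EE: 3-byte form → E2 97 AE.
U+1F9A5: 4-byte form → F0 9F A6 A5.
U+0072: 1-byte form → 72.
Concatenated (21 bytes): C4 9F E5 9F 90 F2 B5 AA B8 F0 95 B0 84 E2 97 AE F0 9F A6 A5 72.

C4 9F E5 9F 90 F2 B5 AA B8 F0 95 B0 84 E2 97 AE F0 9F A6 A5 72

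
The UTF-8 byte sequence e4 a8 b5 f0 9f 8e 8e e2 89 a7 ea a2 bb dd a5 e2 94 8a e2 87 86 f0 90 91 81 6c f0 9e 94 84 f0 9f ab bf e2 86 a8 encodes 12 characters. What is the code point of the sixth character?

U+250A

Offset 0: leading byte 0xE4 = 11100100 → 3-byte char #1 = E4 A8 B5.
Offset 3: leading byte 0xF0 = 11110000 → 4-byte char #2 = F0 9F 8E 8E.
Offset 7: leading byte 0xE2 = 11100010 → 3-byte char #3 = E2 89 A7.
Offset 10: leading byte 0xEA = 11101010 → 3-byte char #4 = EA A2 BB.
Offset 13: leading byte 0xDD = 11011101 → 2-byte char #5 = DD A5.
Offset 15: leading byte 0xE2 = 11100010 → 3-byte char #6 = E2 94 8A.
Leading byte 0xE2 = 11100010 matches 1110xxxx → 3-byte sequence.
Byte 1: 0xE2 = 11100010, payload 0010 (4 bits).
Byte 2: 0x94 = 10010100 (10xxxxxx ✓), payload 010100.
Byte 3: 0x8A = 10001010 (10xxxxxx ✓), payload 001010.
Concatenate: 0010010100001010 = 0x250A (16 bits → U+250A).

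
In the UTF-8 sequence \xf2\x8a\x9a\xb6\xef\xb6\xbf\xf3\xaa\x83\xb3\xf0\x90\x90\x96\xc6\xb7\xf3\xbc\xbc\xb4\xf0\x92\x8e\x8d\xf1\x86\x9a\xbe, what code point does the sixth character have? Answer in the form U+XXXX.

Offset 0: leading byte 0xF2 = 11110010 → 4-byte char #1 = F2 8A 9A B6.
Offset 4: leading byte 0xEF = 11101111 → 3-byte char #2 = EF B6 BF.
Offset 7: leading byte 0xF3 = 11110011 → 4-byte char #3 = F3 AA 83 B3.
Offset 11: leading byte 0xF0 = 11110000 → 4-byte char #4 = F0 90 90 96.
Offset 15: leading byte 0xC6 = 11000110 → 2-byte char #5 = C6 B7.
Offset 17: leading byte 0xF3 = 11110011 → 4-byte char #6 = F3 BC BC B4.
Leading byte 0xF3 = 11110011 matches 11110xxx → 4-byte sequence.
Byte 1: 0xF3 = 11110011, payload 011 (3 bits).
Byte 2: 0xBC = 10111100 (10xxxxxx ✓), payload 111100.
Byte 3: 0xBC = 10111100 (10xxxxxx ✓), payload 111100.
Byte 4: 0xB4 = 10110100 (10xxxxxx ✓), payload 110100.
Concatenate: 011111100111100110100 = 0xFCF34 (21 bits → U+FCF34).

U+FCF34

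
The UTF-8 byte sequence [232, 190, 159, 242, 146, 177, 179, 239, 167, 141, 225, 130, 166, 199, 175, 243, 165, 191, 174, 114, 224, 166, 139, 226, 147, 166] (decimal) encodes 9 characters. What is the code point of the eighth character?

U+098B

Offset 0: leading byte 0xE8 = 11101000 → 3-byte char #1 = E8 BE 9F.
Offset 3: leading byte 0xF2 = 11110010 → 4-byte char #2 = F2 92 B1 B3.
Offset 7: leading byte 0xEF = 11101111 → 3-byte char #3 = EF A7 8D.
Offset 10: leading byte 0xE1 = 11100001 → 3-byte char #4 = E1 82 A6.
Offset 13: leading byte 0xC7 = 11000111 → 2-byte char #5 = C7 AF.
Offset 15: leading byte 0xF3 = 11110011 → 4-byte char #6 = F3 A5 BF AE.
Offset 19: leading byte 0x72 = 01110010 → 1-byte char #7 = 72.
Offset 20: leading byte 0xE0 = 11100000 → 3-byte char #8 = E0 A6 8B.
Leading byte 0xE0 = 11100000 matches 1110xxxx → 3-byte sequence.
Byte 1: 0xE0 = 11100000, payload 0000 (4 bits).
Byte 2: 0xA6 = 10100110 (10xxxxxx ✓), payload 100110.
Byte 3: 0x8B = 10001011 (10xxxxxx ✓), payload 001011.
Concatenate: 0000100110001011 = 0x98B (16 bits → U+098B).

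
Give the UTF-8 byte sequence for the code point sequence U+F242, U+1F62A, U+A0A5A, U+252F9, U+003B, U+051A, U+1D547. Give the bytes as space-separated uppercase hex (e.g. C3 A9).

U+F242: 3-byte form → EF 89 82.
U+1F62A: 4-byte form → F0 9F 98 AA.
U+A0A5A: 4-byte form → F2 A0 A9 9A.
U+252F9: 4-byte form → F0 A5 8B B9.
U+003B: 1-byte form → 3B.
U+051A: 2-byte form → D4 9A.
U+1D547: 4-byte form → F0 9D 95 87.
Concatenated (22 bytes): EF 89 82 F0 9F 98 AA F2 A0 A9 9A F0 A5 8B B9 3B D4 9A F0 9D 95 87.

EF 89 82 F0 9F 98 AA F2 A0 A9 9A F0 A5 8B B9 3B D4 9A F0 9D 95 87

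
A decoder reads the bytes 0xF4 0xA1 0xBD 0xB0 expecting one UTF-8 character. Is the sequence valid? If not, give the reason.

Leading byte 0xF4 = 11110100 → 4-byte form.
Payload = 0x121F70, which exceeds U+10FFFF, the maximum Unicode code point. (Leading bytes F5–FF, or F4 followed by ≥ 0x90, are invalid.)

invalid (encodes a value above U+10FFFF)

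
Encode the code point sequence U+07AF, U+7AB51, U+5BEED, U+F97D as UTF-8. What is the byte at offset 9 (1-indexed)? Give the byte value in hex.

1-indexed offset 9 is 0-indexed offset 8.
U+07AF → 2-byte form DE AF at offsets 0–1.
U+7AB51 → 4-byte form F1 BA AD 91 at offsets 2–5.
U+5BEED → 4-byte form F1 9B BB AD at offsets 6–9.
Offset 8 falls in char 3's range; it's byte 3 of F1 9B BB AD = 0xBB.

0xBB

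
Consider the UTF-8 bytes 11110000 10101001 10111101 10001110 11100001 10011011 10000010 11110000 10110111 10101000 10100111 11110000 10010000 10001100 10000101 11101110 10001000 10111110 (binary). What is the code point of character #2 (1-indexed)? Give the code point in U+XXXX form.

Offset 0: leading byte 0xF0 = 11110000 → 4-byte char #1 = F0 A9 BD 8E.
Offset 4: leading byte 0xE1 = 11100001 → 3-byte char #2 = E1 9B 82.
Leading byte 0xE1 = 11100001 matches 1110xxxx → 3-byte sequence.
Byte 1: 0xE1 = 11100001, payload 0001 (4 bits).
Byte 2: 0x9B = 10011011 (10xxxxxx ✓), payload 011011.
Byte 3: 0x82 = 10000010 (10xxxxxx ✓), payload 000010.
Concatenate: 0001011011000010 = 0x16C2 (16 bits → U+16C2).

U+16C2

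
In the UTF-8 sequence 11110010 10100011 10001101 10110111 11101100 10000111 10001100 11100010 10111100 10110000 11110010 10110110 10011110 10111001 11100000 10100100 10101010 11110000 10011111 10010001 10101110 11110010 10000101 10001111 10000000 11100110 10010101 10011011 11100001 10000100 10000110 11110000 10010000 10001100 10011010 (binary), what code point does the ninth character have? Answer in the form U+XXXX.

Offset 0: leading byte 0xF2 = 11110010 → 4-byte char #1 = F2 A3 8D B7.
Offset 4: leading byte 0xEC = 11101100 → 3-byte char #2 = EC 87 8C.
Offset 7: leading byte 0xE2 = 11100010 → 3-byte char #3 = E2 BC B0.
Offset 10: leading byte 0xF2 = 11110010 → 4-byte char #4 = F2 B6 9E B9.
Offset 14: leading byte 0xE0 = 11100000 → 3-byte char #5 = E0 A4 AA.
Offset 17: leading byte 0xF0 = 11110000 → 4-byte char #6 = F0 9F 91 AE.
Offset 21: leading byte 0xF2 = 11110010 → 4-byte char #7 = F2 85 8F 80.
Offset 25: leading byte 0xE6 = 11100110 → 3-byte char #8 = E6 95 9B.
Offset 28: leading byte 0xE1 = 11100001 → 3-byte char #9 = E1 84 86.
Leading byte 0xE1 = 11100001 matches 1110xxxx → 3-byte sequence.
Byte 1: 0xE1 = 11100001, payload 0001 (4 bits).
Byte 2: 0x84 = 10000100 (10xxxxxx ✓), payload 000100.
Byte 3: 0x86 = 10000110 (10xxxxxx ✓), payload 000110.
Concatenate: 0001000100000110 = 0x1106 (16 bits → U+1106).

U+1106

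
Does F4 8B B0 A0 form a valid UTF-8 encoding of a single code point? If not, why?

Leading byte 0xF4 = 11110100 → 4-byte form.
Continuation bytes 0x8B=10001011, 0xB0=10110000, 0xA0=10100000 all match 10xxxxxx.
Decoded value 0x10BC20 is ≥ 0x10000 (shortest form) and not a surrogate.

valid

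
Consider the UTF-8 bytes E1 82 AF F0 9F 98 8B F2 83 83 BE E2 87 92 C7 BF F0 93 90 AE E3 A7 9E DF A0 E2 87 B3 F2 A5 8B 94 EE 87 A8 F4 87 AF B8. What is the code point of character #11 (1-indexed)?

U+E1E8

Offset 0: leading byte 0xE1 = 11100001 → 3-byte char #1 = E1 82 AF.
Offset 3: leading byte 0xF0 = 11110000 → 4-byte char #2 = F0 9F 98 8B.
Offset 7: leading byte 0xF2 = 11110010 → 4-byte char #3 = F2 83 83 BE.
Offset 11: leading byte 0xE2 = 11100010 → 3-byte char #4 = E2 87 92.
Offset 14: leading byte 0xC7 = 11000111 → 2-byte char #5 = C7 BF.
Offset 16: leading byte 0xF0 = 11110000 → 4-byte char #6 = F0 93 90 AE.
Offset 20: leading byte 0xE3 = 11100011 → 3-byte char #7 = E3 A7 9E.
Offset 23: leading byte 0xDF = 11011111 → 2-byte char #8 = DF A0.
Offset 25: leading byte 0xE2 = 11100010 → 3-byte char #9 = E2 87 B3.
Offset 28: leading byte 0xF2 = 11110010 → 4-byte char #10 = F2 A5 8B 94.
Offset 32: leading byte 0xEE = 11101110 → 3-byte char #11 = EE 87 A8.
Leading byte 0xEE = 11101110 matches 1110xxxx → 3-byte sequence.
Byte 1: 0xEE = 11101110, payload 1110 (4 bits).
Byte 2: 0x87 = 10000111 (10xxxxxx ✓), payload 000111.
Byte 3: 0xA8 = 10101000 (10xxxxxx ✓), payload 101000.
Concatenate: 1110000111101000 = 0xE1E8 (16 bits → U+E1E8).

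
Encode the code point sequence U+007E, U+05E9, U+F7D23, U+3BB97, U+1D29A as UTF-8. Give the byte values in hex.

7E D7 A9 F3 B7 B4 A3 F0 BB AE 97 F0 9D 8A 9A

U+007E: 1-byte form → 7E.
U+05E9: 2-byte form → D7 A9.
U+F7D23: 4-byte form → F3 B7 B4 A3.
U+3BB97: 4-byte form → F0 BB AE 97.
U+1D29A: 4-byte form → F0 9D 8A 9A.
Concatenated (15 bytes): 7E D7 A9 F3 B7 B4 A3 F0 BB AE 97 F0 9D 8A 9A.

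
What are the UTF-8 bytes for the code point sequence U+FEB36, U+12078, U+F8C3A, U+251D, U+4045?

U+FEB36: 4-byte form → F3 BE AC B6.
U+12078: 4-byte form → F0 92 81 B8.
U+F8C3A: 4-byte form → F3 B8 B0 BA.
U+251D: 3-byte form → E2 94 9D.
U+4045: 3-byte form → E4 81 85.
Concatenated (18 bytes): F3 BE AC B6 F0 92 81 B8 F3 B8 B0 BA E2 94 9D E4 81 85.

F3 BE AC B6 F0 92 81 B8 F3 B8 B0 BA E2 94 9D E4 81 85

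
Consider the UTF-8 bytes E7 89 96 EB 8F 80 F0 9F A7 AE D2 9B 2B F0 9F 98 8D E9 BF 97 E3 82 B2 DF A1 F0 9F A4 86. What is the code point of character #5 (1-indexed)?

U+002B

Offset 0: leading byte 0xE7 = 11100111 → 3-byte char #1 = E7 89 96.
Offset 3: leading byte 0xEB = 11101011 → 3-byte char #2 = EB 8F 80.
Offset 6: leading byte 0xF0 = 11110000 → 4-byte char #3 = F0 9F A7 AE.
Offset 10: leading byte 0xD2 = 11010010 → 2-byte char #4 = D2 9B.
Offset 12: leading byte 0x2B = 00101011 → 1-byte char #5 = 2B.
Leading byte 0x2B = 00101011 matches 0xxxxxxx → 1-byte sequence.
Byte 1: 0x2B = 00101011, payload 0101011 (7 bits).
Concatenate: 0101011 = 0x2B (7 bits → U+002B).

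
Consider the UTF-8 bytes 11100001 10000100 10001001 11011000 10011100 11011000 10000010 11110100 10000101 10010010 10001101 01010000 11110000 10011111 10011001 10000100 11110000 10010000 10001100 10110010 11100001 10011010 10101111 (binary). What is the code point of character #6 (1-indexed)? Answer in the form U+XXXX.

Offset 0: leading byte 0xE1 = 11100001 → 3-byte char #1 = E1 84 89.
Offset 3: leading byte 0xD8 = 11011000 → 2-byte char #2 = D8 9C.
Offset 5: leading byte 0xD8 = 11011000 → 2-byte char #3 = D8 82.
Offset 7: leading byte 0xF4 = 11110100 → 4-byte char #4 = F4 85 92 8D.
Offset 11: leading byte 0x50 = 01010000 → 1-byte char #5 = 50.
Offset 12: leading byte 0xF0 = 11110000 → 4-byte char #6 = F0 9F 99 84.
Leading byte 0xF0 = 11110000 matches 11110xxx → 4-byte sequence.
Byte 1: 0xF0 = 11110000, payload 000 (3 bits).
Byte 2: 0x9F = 10011111 (10xxxxxx ✓), payload 011111.
Byte 3: 0x99 = 10011001 (10xxxxxx ✓), payload 011001.
Byte 4: 0x84 = 10000100 (10xxxxxx ✓), payload 000100.
Concatenate: 000011111011001000100 = 0x1F644 (21 bits → U+1F644).

U+1F644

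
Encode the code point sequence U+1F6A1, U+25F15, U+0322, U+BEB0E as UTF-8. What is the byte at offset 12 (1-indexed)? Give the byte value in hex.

0xBE

1-indexed offset 12 is 0-indexed offset 11.
U+1F6A1 → 4-byte form F0 9F 9A A1 at offsets 0–3.
U+25F15 → 4-byte form F0 A5 BC 95 at offsets 4–7.
U+0322 → 2-byte form CC A2 at offsets 8–9.
U+BEB0E → 4-byte form F2 BE AC 8E at offsets 10–13.
Offset 11 falls in char 4's range; it's byte 2 of F2 BE AC 8E = 0xBE.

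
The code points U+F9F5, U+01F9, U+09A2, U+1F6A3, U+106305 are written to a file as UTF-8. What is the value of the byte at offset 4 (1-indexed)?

0xC7

1-indexed offset 4 is 0-indexed offset 3.
U+F9F5 → 3-byte form EF A7 B5 at offsets 0–2.
U+01F9 → 2-byte form C7 B9 at offsets 3–4.
Offset 3 falls in char 2's range; it's byte 1 of C7 B9 = 0xC7.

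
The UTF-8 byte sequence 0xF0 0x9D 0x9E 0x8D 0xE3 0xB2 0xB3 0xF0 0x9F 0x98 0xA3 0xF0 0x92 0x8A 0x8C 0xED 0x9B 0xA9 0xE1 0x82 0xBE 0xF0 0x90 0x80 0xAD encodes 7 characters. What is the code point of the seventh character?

U+1002D

Offset 0: leading byte 0xF0 = 11110000 → 4-byte char #1 = F0 9D 9E 8D.
Offset 4: leading byte 0xE3 = 11100011 → 3-byte char #2 = E3 B2 B3.
Offset 7: leading byte 0xF0 = 11110000 → 4-byte char #3 = F0 9F 98 A3.
Offset 11: leading byte 0xF0 = 11110000 → 4-byte char #4 = F0 92 8A 8C.
Offset 15: leading byte 0xED = 11101101 → 3-byte char #5 = ED 9B A9.
Offset 18: leading byte 0xE1 = 11100001 → 3-byte char #6 = E1 82 BE.
Offset 21: leading byte 0xF0 = 11110000 → 4-byte char #7 = F0 90 80 AD.
Leading byte 0xF0 = 11110000 matches 11110xxx → 4-byte sequence.
Byte 1: 0xF0 = 11110000, payload 000 (3 bits).
Byte 2: 0x90 = 10010000 (10xxxxxx ✓), payload 010000.
Byte 3: 0x80 = 10000000 (10xxxxxx ✓), payload 000000.
Byte 4: 0xAD = 10101101 (10xxxxxx ✓), payload 101101.
Concatenate: 000010000000000101101 = 0x1002D (21 bits → U+1002D).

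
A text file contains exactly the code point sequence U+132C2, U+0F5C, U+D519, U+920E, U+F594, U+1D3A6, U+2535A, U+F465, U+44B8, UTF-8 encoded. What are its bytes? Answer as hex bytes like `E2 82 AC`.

F0 93 8B 82 E0 BD 9C ED 94 99 E9 88 8E EF 96 94 F0 9D 8E A6 F0 A5 8D 9A EF 91 A5 E4 92 B8

U+132C2: 4-byte form → F0 93 8B 82.
U+0F5C: 3-byte form → E0 BD 9C.
U+D519: 3-byte form → ED 94 99.
U+920E: 3-byte form → E9 88 8E.
U+F594: 3-byte form → EF 96 94.
U+1D3A6: 4-byte form → F0 9D 8E A6.
U+2535A: 4-byte form → F0 A5 8D 9A.
U+F465: 3-byte form → EF 91 A5.
U+44B8: 3-byte form → E4 92 B8.
Concatenated (30 bytes): F0 93 8B 82 E0 BD 9C ED 94 99 E9 88 8E EF 96 94 F0 9D 8E A6 F0 A5 8D 9A EF 91 A5 E4 92 B8.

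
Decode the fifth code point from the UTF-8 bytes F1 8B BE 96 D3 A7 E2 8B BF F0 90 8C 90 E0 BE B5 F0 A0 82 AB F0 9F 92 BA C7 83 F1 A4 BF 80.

U+0FB5

Offset 0: leading byte 0xF1 = 11110001 → 4-byte char #1 = F1 8B BE 96.
Offset 4: leading byte 0xD3 = 11010011 → 2-byte char #2 = D3 A7.
Offset 6: leading byte 0xE2 = 11100010 → 3-byte char #3 = E2 8B BF.
Offset 9: leading byte 0xF0 = 11110000 → 4-byte char #4 = F0 90 8C 90.
Offset 13: leading byte 0xE0 = 11100000 → 3-byte char #5 = E0 BE B5.
Leading byte 0xE0 = 11100000 matches 1110xxxx → 3-byte sequence.
Byte 1: 0xE0 = 11100000, payload 0000 (4 bits).
Byte 2: 0xBE = 10111110 (10xxxxxx ✓), payload 111110.
Byte 3: 0xB5 = 10110101 (10xxxxxx ✓), payload 110101.
Concatenate: 0000111110110101 = 0xFB5 (16 bits → U+0FB5).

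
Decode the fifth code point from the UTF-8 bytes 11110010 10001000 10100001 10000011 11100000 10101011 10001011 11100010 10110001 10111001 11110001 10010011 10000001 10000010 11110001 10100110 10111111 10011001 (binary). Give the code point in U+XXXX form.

U+66FD9

Offset 0: leading byte 0xF2 = 11110010 → 4-byte char #1 = F2 88 A1 83.
Offset 4: leading byte 0xE0 = 11100000 → 3-byte char #2 = E0 AB 8B.
Offset 7: leading byte 0xE2 = 11100010 → 3-byte char #3 = E2 B1 B9.
Offset 10: leading byte 0xF1 = 11110001 → 4-byte char #4 = F1 93 81 82.
Offset 14: leading byte 0xF1 = 11110001 → 4-byte char #5 = F1 A6 BF 99.
Leading byte 0xF1 = 11110001 matches 11110xxx → 4-byte sequence.
Byte 1: 0xF1 = 11110001, payload 001 (3 bits).
Byte 2: 0xA6 = 10100110 (10xxxxxx ✓), payload 100110.
Byte 3: 0xBF = 10111111 (10xxxxxx ✓), payload 111111.
Byte 4: 0x99 = 10011001 (10xxxxxx ✓), payload 011001.
Concatenate: 001100110111111011001 = 0x66FD9 (21 bits → U+66FD9).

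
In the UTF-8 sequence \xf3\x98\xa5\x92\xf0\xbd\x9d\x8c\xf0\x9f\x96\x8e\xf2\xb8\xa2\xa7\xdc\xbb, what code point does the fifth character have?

U+073B

Offset 0: leading byte 0xF3 = 11110011 → 4-byte char #1 = F3 98 A5 92.
Offset 4: leading byte 0xF0 = 11110000 → 4-byte char #2 = F0 BD 9D 8C.
Offset 8: leading byte 0xF0 = 11110000 → 4-byte char #3 = F0 9F 96 8E.
Offset 12: leading byte 0xF2 = 11110010 → 4-byte char #4 = F2 B8 A2 A7.
Offset 16: leading byte 0xDC = 11011100 → 2-byte char #5 = DC BB.
Leading byte 0xDC = 11011100 matches 110xxxxx → 2-byte sequence.
Byte 1: 0xDC = 11011100, payload 11100 (5 bits).
Byte 2: 0xBB = 10111011 (10xxxxxx ✓), payload 111011.
Concatenate: 11100111011 = 0x73B (11 bits → U+073B).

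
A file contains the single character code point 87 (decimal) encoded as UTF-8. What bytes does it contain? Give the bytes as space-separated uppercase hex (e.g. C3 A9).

57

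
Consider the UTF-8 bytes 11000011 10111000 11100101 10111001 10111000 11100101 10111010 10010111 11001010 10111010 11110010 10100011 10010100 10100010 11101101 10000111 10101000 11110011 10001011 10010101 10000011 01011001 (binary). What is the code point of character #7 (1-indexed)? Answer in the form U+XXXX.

Offset 0: leading byte 0xC3 = 11000011 → 2-byte char #1 = C3 B8.
Offset 2: leading byte 0xE5 = 11100101 → 3-byte char #2 = E5 B9 B8.
Offset 5: leading byte 0xE5 = 11100101 → 3-byte char #3 = E5 BA 97.
Offset 8: leading byte 0xCA = 11001010 → 2-byte char #4 = CA BA.
Offset 10: leading byte 0xF2 = 11110010 → 4-byte char #5 = F2 A3 94 A2.
Offset 14: leading byte 0xED = 11101101 → 3-byte char #6 = ED 87 A8.
Offset 17: leading byte 0xF3 = 11110011 → 4-byte char #7 = F3 8B 95 83.
Leading byte 0xF3 = 11110011 matches 11110xxx → 4-byte sequence.
Byte 1: 0xF3 = 11110011, payload 011 (3 bits).
Byte 2: 0x8B = 10001011 (10xxxxxx ✓), payload 001011.
Byte 3: 0x95 = 10010101 (10xxxxxx ✓), payload 010101.
Byte 4: 0x83 = 10000011 (10xxxxxx ✓), payload 000011.
Concatenate: 011001011010101000011 = 0xCB543 (21 bits → U+CB543).

U+CB543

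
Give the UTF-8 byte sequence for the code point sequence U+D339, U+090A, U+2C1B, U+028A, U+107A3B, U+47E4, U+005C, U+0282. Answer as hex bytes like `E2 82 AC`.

ED 8C B9 E0 A4 8A E2 B0 9B CA 8A F4 87 A8 BB E4 9F A4 5C CA 82

U+D339: 3-byte form → ED 8C B9.
U+090A: 3-byte form → E0 A4 8A.
U+2C1B: 3-byte form → E2 B0 9B.
U+028A: 2-byte form → CA 8A.
U+107A3B: 4-byte form → F4 87 A8 BB.
U+47E4: 3-byte form → E4 9F A4.
U+005C: 1-byte form → 5C.
U+0282: 2-byte form → CA 82.
Concatenated (21 bytes): ED 8C B9 E0 A4 8A E2 B0 9B CA 8A F4 87 A8 BB E4 9F A4 5C CA 82.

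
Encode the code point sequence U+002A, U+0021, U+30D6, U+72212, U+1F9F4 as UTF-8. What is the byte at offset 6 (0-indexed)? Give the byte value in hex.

U+002A → 1-byte form 2A at offsets 0–0.
U+0021 → 1-byte form 21 at offsets 1–1.
U+30D6 → 3-byte form E3 83 96 at offsets 2–4.
U+72212 → 4-byte form F1 B2 88 92 at offsets 5–8.
Offset 6 falls in char 4's range; it's byte 2 of F1 B2 88 92 = 0xB2.

0xB2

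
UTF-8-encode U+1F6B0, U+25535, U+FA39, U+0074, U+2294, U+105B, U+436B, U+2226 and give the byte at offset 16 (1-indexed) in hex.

0xE1

1-indexed offset 16 is 0-indexed offset 15.
U+1F6B0 → 4-byte form F0 9F 9A B0 at offsets 0–3.
U+25535 → 4-byte form F0 A5 94 B5 at offsets 4–7.
U+FA39 → 3-byte form EF A8 B9 at offsets 8–10.
U+0074 → 1-byte form 74 at offsets 11–11.
U+2294 → 3-byte form E2 8A 94 at offsets 12–14.
U+105B → 3-byte form E1 81 9B at offsets 15–17.
Offset 15 falls in char 6's range; it's byte 1 of E1 81 9B = 0xE1.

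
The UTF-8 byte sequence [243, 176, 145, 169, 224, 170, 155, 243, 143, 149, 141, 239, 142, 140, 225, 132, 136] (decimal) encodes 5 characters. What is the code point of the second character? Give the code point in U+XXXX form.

U+0A9B

Offset 0: leading byte 0xF3 = 11110011 → 4-byte char #1 = F3 B0 91 A9.
Offset 4: leading byte 0xE0 = 11100000 → 3-byte char #2 = E0 AA 9B.
Leading byte 0xE0 = 11100000 matches 1110xxxx → 3-byte sequence.
Byte 1: 0xE0 = 11100000, payload 0000 (4 bits).
Byte 2: 0xAA = 10101010 (10xxxxxx ✓), payload 101010.
Byte 3: 0x9B = 10011011 (10xxxxxx ✓), payload 011011.
Concatenate: 0000101010011011 = 0xA9B (16 bits → U+0A9B).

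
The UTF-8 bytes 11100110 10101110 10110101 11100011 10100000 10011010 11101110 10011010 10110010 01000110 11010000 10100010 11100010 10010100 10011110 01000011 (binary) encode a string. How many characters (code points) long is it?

7

Byte at offset 0: 0xE6 = 11100110 → 3-byte char (#1). Advance 3.
Byte at offset 3: 0xE3 = 11100011 → 3-byte char (#2). Advance 3.
Byte at offset 6: 0xEE = 11101110 → 3-byte char (#3). Advance 3.
Byte at offset 9: 0x46 = 01000110 → 1-byte char (#4). Advance 1.
Byte at offset 10: 0xD0 = 11010000 → 2-byte char (#5). Advance 2.
Byte at offset 12: 0xE2 = 11100010 → 3-byte char (#6). Advance 3.
Byte at offset 15: 0x43 = 01000011 → 1-byte char (#7). Advance 1.
Reached end at offset 16 after 7 code points.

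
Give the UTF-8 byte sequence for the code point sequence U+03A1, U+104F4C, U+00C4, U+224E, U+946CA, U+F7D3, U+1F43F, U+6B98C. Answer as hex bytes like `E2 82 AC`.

U+03A1: 2-byte form → CE A1.
U+104F4C: 4-byte form → F4 84 BD 8C.
U+00C4: 2-byte form → C3 84.
U+224E: 3-byte form → E2 89 8E.
U+946CA: 4-byte form → F2 94 9B 8A.
U+F7D3: 3-byte form → EF 9F 93.
U+1F43F: 4-byte form → F0 9F 90 BF.
U+6B98C: 4-byte form → F1 AB A6 8C.
Concatenated (26 bytes): CE A1 F4 84 BD 8C C3 84 E2 89 8E F2 94 9B 8A EF 9F 93 F0 9F 90 BF F1 AB A6 8C.

CE A1 F4 84 BD 8C C3 84 E2 89 8E F2 94 9B 8A EF 9F 93 F0 9F 90 BF F1 AB A6 8C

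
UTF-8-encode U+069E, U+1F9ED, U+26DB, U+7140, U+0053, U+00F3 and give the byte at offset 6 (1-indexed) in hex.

0xAD

1-indexed offset 6 is 0-indexed offset 5.
U+069E → 2-byte form DA 9E at offsets 0–1.
U+1F9ED → 4-byte form F0 9F A7 AD at offsets 2–5.
Offset 5 falls in char 2's range; it's byte 4 of F0 9F A7 AD = 0xAD.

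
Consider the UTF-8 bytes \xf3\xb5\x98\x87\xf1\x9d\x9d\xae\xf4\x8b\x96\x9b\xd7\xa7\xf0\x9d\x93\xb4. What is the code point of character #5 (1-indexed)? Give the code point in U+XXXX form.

U+1D4F4

Offset 0: leading byte 0xF3 = 11110011 → 4-byte char #1 = F3 B5 98 87.
Offset 4: leading byte 0xF1 = 11110001 → 4-byte char #2 = F1 9D 9D AE.
Offset 8: leading byte 0xF4 = 11110100 → 4-byte char #3 = F4 8B 96 9B.
Offset 12: leading byte 0xD7 = 11010111 → 2-byte char #4 = D7 A7.
Offset 14: leading byte 0xF0 = 11110000 → 4-byte char #5 = F0 9D 93 B4.
Leading byte 0xF0 = 11110000 matches 11110xxx → 4-byte sequence.
Byte 1: 0xF0 = 11110000, payload 000 (3 bits).
Byte 2: 0x9D = 10011101 (10xxxxxx ✓), payload 011101.
Byte 3: 0x93 = 10010011 (10xxxxxx ✓), payload 010011.
Byte 4: 0xB4 = 10110100 (10xxxxxx ✓), payload 110100.
Concatenate: 000011101010011110100 = 0x1D4F4 (21 bits → U+1D4F4).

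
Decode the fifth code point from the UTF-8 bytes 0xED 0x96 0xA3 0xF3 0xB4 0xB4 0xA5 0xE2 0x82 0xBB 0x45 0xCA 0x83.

Offset 0: leading byte 0xED = 11101101 → 3-byte char #1 = ED 96 A3.
Offset 3: leading byte 0xF3 = 11110011 → 4-byte char #2 = F3 B4 B4 A5.
Offset 7: leading byte 0xE2 = 11100010 → 3-byte char #3 = E2 82 BB.
Offset 10: leading byte 0x45 = 01000101 → 1-byte char #4 = 45.
Offset 11: leading byte 0xCA = 11001010 → 2-byte char #5 = CA 83.
Leading byte 0xCA = 11001010 matches 110xxxxx → 2-byte sequence.
Byte 1: 0xCA = 11001010, payload 01010 (5 bits).
Byte 2: 0x83 = 10000011 (10xxxxxx ✓), payload 000011.
Concatenate: 01010000011 = 0x283 (11 bits → U+0283).

U+0283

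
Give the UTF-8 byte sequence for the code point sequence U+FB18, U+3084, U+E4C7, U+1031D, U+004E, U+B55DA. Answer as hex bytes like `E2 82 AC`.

EF AC 98 E3 82 84 EE 93 87 F0 90 8C 9D 4E F2 B5 97 9A

U+FB18: 3-byte form → EF AC 98.
U+3084: 3-byte form → E3 82 84.
U+E4C7: 3-byte form → EE 93 87.
U+1031D: 4-byte form → F0 90 8C 9D.
U+004E: 1-byte form → 4E.
U+B55DA: 4-byte form → F2 B5 97 9A.
Concatenated (18 bytes): EF AC 98 E3 82 84 EE 93 87 F0 90 8C 9D 4E F2 B5 97 9A.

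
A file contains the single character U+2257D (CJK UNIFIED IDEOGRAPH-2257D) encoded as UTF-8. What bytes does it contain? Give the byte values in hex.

F0 A2 95 BD

U+2257D = 0x2257D = 140669 decimal. In range U+10000–U+10FFFF → 4-byte form: 11110xxx 10xxxxxx 10xxxxxx 10xxxxxx.
Binary (21 bits): 000100010010101111101.
Split 3+6+6+6: 000 | 100010 | 010101 | 111101.
Byte 1: 11110000 = 0xF0.
Byte 2: 10100010 = 0xA2.
Byte 3: 10010101 = 0x95.
Byte 4: 10111101 = 0xBD.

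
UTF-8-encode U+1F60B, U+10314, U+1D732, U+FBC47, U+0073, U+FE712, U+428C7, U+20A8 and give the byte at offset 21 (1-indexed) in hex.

1-indexed offset 21 is 0-indexed offset 20.
U+1F60B → 4-byte form F0 9F 98 8B at offsets 0–3.
U+10314 → 4-byte form F0 90 8C 94 at offsets 4–7.
U+1D732 → 4-byte form F0 9D 9C B2 at offsets 8–11.
U+FBC47 → 4-byte form F3 BB B1 87 at offsets 12–15.
U+0073 → 1-byte form 73 at offsets 16–16.
U+FE712 → 4-byte form F3 BE 9C 92 at offsets 17–20.
Offset 20 falls in char 6's range; it's byte 4 of F3 BE 9C 92 = 0x92.

0x92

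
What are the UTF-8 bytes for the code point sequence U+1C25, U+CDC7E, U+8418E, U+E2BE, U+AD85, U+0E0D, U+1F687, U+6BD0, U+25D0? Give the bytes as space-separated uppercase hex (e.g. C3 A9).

U+1C25: 3-byte form → E1 B0 A5.
U+CDC7E: 4-byte form → F3 8D B1 BE.
U+8418E: 4-byte form → F2 84 86 8E.
U+E2BE: 3-byte form → EE 8A BE.
U+AD85: 3-byte form → EA B6 85.
U+0E0D: 3-byte form → E0 B8 8D.
U+1F687: 4-byte form → F0 9F 9A 87.
U+6BD0: 3-byte form → E6 AF 90.
U+25D0: 3-byte form → E2 97 90.
Concatenated (30 bytes): E1 B0 A5 F3 8D B1 BE F2 84 86 8E EE 8A BE EA B6 85 E0 B8 8D F0 9F 9A 87 E6 AF 90 E2 97 90.

E1 B0 A5 F3 8D B1 BE F2 84 86 8E EE 8A BE EA B6 85 E0 B8 8D F0 9F 9A 87 E6 AF 90 E2 97 90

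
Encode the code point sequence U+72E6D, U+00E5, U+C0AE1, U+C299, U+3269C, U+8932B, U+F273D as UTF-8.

U+72E6D: 4-byte form → F1 B2 B9 AD.
U+00E5: 2-byte form → C3 A5.
U+C0AE1: 4-byte form → F3 80 AB A1.
U+C299: 3-byte form → EC 8A 99.
U+3269C: 4-byte form → F0 B2 9A 9C.
U+8932B: 4-byte form → F2 89 8C AB.
U+F273D: 4-byte form → F3 B2 9C BD.
Concatenated (25 bytes): F1 B2 B9 AD C3 A5 F3 80 AB A1 EC 8A 99 F0 B2 9A 9C F2 89 8C AB F3 B2 9C BD.

F1 B2 B9 AD C3 A5 F3 80 AB A1 EC 8A 99 F0 B2 9A 9C F2 89 8C AB F3 B2 9C BD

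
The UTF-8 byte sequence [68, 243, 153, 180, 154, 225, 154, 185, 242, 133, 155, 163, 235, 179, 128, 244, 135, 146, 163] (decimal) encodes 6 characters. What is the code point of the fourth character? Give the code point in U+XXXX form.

Offset 0: leading byte 0x44 = 01000100 → 1-byte char #1 = 44.
Offset 1: leading byte 0xF3 = 11110011 → 4-byte char #2 = F3 99 B4 9A.
Offset 5: leading byte 0xE1 = 11100001 → 3-byte char #3 = E1 9A B9.
Offset 8: leading byte 0xF2 = 11110010 → 4-byte char #4 = F2 85 9B A3.
Leading byte 0xF2 = 11110010 matches 11110xxx → 4-byte sequence.
Byte 1: 0xF2 = 11110010, payload 010 (3 bits).
Byte 2: 0x85 = 10000101 (10xxxxxx ✓), payload 000101.
Byte 3: 0x9B = 10011011 (10xxxxxx ✓), payload 011011.
Byte 4: 0xA3 = 10100011 (10xxxxxx ✓), payload 100011.
Concatenate: 010000101011011100011 = 0x856E3 (21 bits → U+856E3).

U+856E3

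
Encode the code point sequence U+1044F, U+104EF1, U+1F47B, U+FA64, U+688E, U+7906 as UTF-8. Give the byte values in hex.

F0 90 91 8F F4 84 BB B1 F0 9F 91 BB EF A9 A4 E6 A2 8E E7 A4 86

U+1044F: 4-byte form → F0 90 91 8F.
U+104EF1: 4-byte form → F4 84 BB B1.
U+1F47B: 4-byte form → F0 9F 91 BB.
U+FA64: 3-byte form → EF A9 A4.
U+688E: 3-byte form → E6 A2 8E.
U+7906: 3-byte form → E7 A4 86.
Concatenated (21 bytes): F0 90 91 8F F4 84 BB B1 F0 9F 91 BB EF A9 A4 E6 A2 8E E7 A4 86.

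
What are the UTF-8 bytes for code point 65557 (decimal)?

U+10015 = 0x10015 = 65557 decimal. In range U+10000–U+10FFFF → 4-byte form: 11110xxx 10xxxxxx 10xxxxxx 10xxxxxx.
Binary (21 bits): 000010000000000010101.
Split 3+6+6+6: 000 | 010000 | 000000 | 010101.
Byte 1: 11110000 = 0xF0.
Byte 2: 10010000 = 0x90.
Byte 3: 10000000 = 0x80.
Byte 4: 10010101 = 0x95.

F0 90 80 95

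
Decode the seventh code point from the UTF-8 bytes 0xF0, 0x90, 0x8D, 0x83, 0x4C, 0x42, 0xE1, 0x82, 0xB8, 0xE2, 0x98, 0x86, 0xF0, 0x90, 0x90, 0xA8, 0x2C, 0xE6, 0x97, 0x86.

Offset 0: leading byte 0xF0 = 11110000 → 4-byte char #1 = F0 90 8D 83.
Offset 4: leading byte 0x4C = 01001100 → 1-byte char #2 = 4C.
Offset 5: leading byte 0x42 = 01000010 → 1-byte char #3 = 42.
Offset 6: leading byte 0xE1 = 11100001 → 3-byte char #4 = E1 82 B8.
Offset 9: leading byte 0xE2 = 11100010 → 3-byte char #5 = E2 98 86.
Offset 12: leading byte 0xF0 = 11110000 → 4-byte char #6 = F0 90 90 A8.
Offset 16: leading byte 0x2C = 00101100 → 1-byte char #7 = 2C.
Leading byte 0x2C = 00101100 matches 0xxxxxxx → 1-byte sequence.
Byte 1: 0x2C = 00101100, payload 0101100 (7 bits).
Concatenate: 0101100 = 0x2C (7 bits → U+002C).

U+002C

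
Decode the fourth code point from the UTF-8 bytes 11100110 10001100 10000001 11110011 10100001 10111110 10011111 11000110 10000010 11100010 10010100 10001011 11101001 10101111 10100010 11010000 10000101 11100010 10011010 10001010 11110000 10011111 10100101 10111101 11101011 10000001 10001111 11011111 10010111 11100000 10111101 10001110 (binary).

U+250B

Offset 0: leading byte 0xE6 = 11100110 → 3-byte char #1 = E6 8C 81.
Offset 3: leading byte 0xF3 = 11110011 → 4-byte char #2 = F3 A1 BE 9F.
Offset 7: leading byte 0xC6 = 11000110 → 2-byte char #3 = C6 82.
Offset 9: leading byte 0xE2 = 11100010 → 3-byte char #4 = E2 94 8B.
Leading byte 0xE2 = 11100010 matches 1110xxxx → 3-byte sequence.
Byte 1: 0xE2 = 11100010, payload 0010 (4 bits).
Byte 2: 0x94 = 10010100 (10xxxxxx ✓), payload 010100.
Byte 3: 0x8B = 10001011 (10xxxxxx ✓), payload 001011.
Concatenate: 0010010100001011 = 0x250B (16 bits → U+250B).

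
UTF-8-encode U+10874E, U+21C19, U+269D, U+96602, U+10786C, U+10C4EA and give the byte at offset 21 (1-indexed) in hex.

0x8C

1-indexed offset 21 is 0-indexed offset 20.
U+10874E → 4-byte form F4 88 9D 8E at offsets 0–3.
U+21C19 → 4-byte form F0 A1 B0 99 at offsets 4–7.
U+269D → 3-byte form E2 9A 9D at offsets 8–10.
U+96602 → 4-byte form F2 96 98 82 at offsets 11–14.
U+10786C → 4-byte form F4 87 A1 AC at offsets 15–18.
U+10C4EA → 4-byte form F4 8C 93 AA at offsets 19–22.
Offset 20 falls in char 6's range; it's byte 2 of F4 8C 93 AA = 0x8C.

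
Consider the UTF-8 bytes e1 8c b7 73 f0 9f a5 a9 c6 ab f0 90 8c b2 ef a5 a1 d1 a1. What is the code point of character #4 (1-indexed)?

Offset 0: leading byte 0xE1 = 11100001 → 3-byte char #1 = E1 8C B7.
Offset 3: leading byte 0x73 = 01110011 → 1-byte char #2 = 73.
Offset 4: leading byte 0xF0 = 11110000 → 4-byte char #3 = F0 9F A5 A9.
Offset 8: leading byte 0xC6 = 11000110 → 2-byte char #4 = C6 AB.
Leading byte 0xC6 = 11000110 matches 110xxxxx → 2-byte sequence.
Byte 1: 0xC6 = 11000110, payload 00110 (5 bits).
Byte 2: 0xAB = 10101011 (10xxxxxx ✓), payload 101011.
Concatenate: 00110101011 = 0x1AB (11 bits → U+01AB).

U+01AB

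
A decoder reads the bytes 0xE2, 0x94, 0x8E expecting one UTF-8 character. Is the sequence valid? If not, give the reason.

valid

Leading byte 0xE2 = 11100010 → 3-byte form.
Continuation bytes 0x94=10010100, 0x8E=10001110 all match 10xxxxxx.
Decoded value 0x250E is ≥ 0x800 (shortest form) and not a surrogate.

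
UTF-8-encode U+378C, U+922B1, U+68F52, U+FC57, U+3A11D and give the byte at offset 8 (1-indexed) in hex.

1-indexed offset 8 is 0-indexed offset 7.
U+378C → 3-byte form E3 9E 8C at offsets 0–2.
U+922B1 → 4-byte form F2 92 8A B1 at offsets 3–6.
U+68F52 → 4-byte form F1 A8 BD 92 at offsets 7–10.
Offset 7 falls in char 3's range; it's byte 1 of F1 A8 BD 92 = 0xF1.

0xF1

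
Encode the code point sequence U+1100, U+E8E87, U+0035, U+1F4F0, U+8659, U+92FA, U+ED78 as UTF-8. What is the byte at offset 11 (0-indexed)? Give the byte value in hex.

U+1100 → 3-byte form E1 84 80 at offsets 0–2.
U+E8E87 → 4-byte form F3 A8 BA 87 at offsets 3–6.
U+0035 → 1-byte form 35 at offsets 7–7.
U+1F4F0 → 4-byte form F0 9F 93 B0 at offsets 8–11.
Offset 11 falls in char 4's range; it's byte 4 of F0 9F 93 B0 = 0xB0.

0xB0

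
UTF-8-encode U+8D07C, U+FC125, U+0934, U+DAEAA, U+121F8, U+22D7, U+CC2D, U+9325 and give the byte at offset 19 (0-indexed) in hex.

0xE2

U+8D07C → 4-byte form F2 8D 81 BC at offsets 0–3.
U+FC125 → 4-byte form F3 BC 84 A5 at offsets 4–7.
U+0934 → 3-byte form E0 A4 B4 at offsets 8–10.
U+DAEAA → 4-byte form F3 9A BA AA at offsets 11–14.
U+121F8 → 4-byte form F0 92 87 B8 at offsets 15–18.
U+22D7 → 3-byte form E2 8B 97 at offsets 19–21.
Offset 19 falls in char 6's range; it's byte 1 of E2 8B 97 = 0xE2.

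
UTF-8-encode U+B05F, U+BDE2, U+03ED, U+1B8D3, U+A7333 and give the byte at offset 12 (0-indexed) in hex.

U+B05F → 3-byte form EB 81 9F at offsets 0–2.
U+BDE2 → 3-byte form EB B7 A2 at offsets 3–5.
U+03ED → 2-byte form CF AD at offsets 6–7.
U+1B8D3 → 4-byte form F0 9B A3 93 at offsets 8–11.
U+A7333 → 4-byte form F2 A7 8C B3 at offsets 12–15.
Offset 12 falls in char 5's range; it's byte 1 of F2 A7 8C B3 = 0xF2.

0xF2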